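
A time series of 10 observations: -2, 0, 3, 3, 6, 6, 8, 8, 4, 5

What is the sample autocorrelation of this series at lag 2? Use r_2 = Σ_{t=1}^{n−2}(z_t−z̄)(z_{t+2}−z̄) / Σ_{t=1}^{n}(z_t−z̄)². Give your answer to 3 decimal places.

Mean z̄ = (-2 + 0 + 3 + 3 + 6 + 6 + 8 + 8 + 4 + 5)/10 = 4.1000
Numerator Σ_{t=1}^{8}(z_t−z̄)(z_{t+2}−z̄) = 24.9800
Denominator Σ(z_t−z̄)² = 94.9000
r_2 = 24.9800 / 94.9000 = 0.263

0.263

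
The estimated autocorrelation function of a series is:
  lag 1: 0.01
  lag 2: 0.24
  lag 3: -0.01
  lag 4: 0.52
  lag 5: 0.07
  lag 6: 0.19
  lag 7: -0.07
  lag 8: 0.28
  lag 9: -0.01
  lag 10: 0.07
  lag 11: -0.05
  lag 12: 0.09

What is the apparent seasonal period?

The largest autocorrelation is r_4 = 0.52, with a weaker echo at lag 8 (0.28); the remaining lags stay at or below 0.24.
The dominant spike at lag 4 indicates a seasonal period of 4.

4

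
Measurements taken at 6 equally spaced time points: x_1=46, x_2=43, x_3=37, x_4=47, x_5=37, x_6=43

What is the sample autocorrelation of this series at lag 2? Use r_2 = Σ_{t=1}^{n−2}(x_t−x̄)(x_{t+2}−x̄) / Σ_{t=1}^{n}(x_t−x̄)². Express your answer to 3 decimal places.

0.161

Mean x̄ = (46 + 43 + 37 + 47 + 37 + 43)/6 = 42.1667
Σ(x_t−x̄)(x_{t+2}−x̄) = (-19.8056) + (4.0278) + (26.6944) + (4.0278) = 14.9444
Denominator Σ(x_t−x̄)² = 92.8333
r_2 = 14.9444 / 92.8333 = 0.161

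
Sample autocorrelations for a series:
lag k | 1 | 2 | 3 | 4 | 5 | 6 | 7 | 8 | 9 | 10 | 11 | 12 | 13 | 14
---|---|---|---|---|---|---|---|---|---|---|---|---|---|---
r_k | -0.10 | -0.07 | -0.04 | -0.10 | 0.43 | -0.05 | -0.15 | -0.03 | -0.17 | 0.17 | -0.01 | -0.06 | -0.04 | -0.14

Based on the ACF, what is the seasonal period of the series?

5

The largest autocorrelation is r_5 = 0.43, with a weaker echo at lag 10 (0.17); the remaining lags stay at or below -0.01.
The dominant spike at lag 5 indicates a seasonal period of 5.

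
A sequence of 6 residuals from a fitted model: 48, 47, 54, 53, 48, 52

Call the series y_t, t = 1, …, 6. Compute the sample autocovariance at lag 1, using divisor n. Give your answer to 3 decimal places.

-0.796

Mean ȳ = (48 + 47 + 54 + 53 + 48 + 52)/6 = 50.3333
Σ_{t=1}^{5}(y_t−ȳ)(y_{t+1}−ȳ) = -4.7778
γ_1 = -4.7778 / 6 = -0.796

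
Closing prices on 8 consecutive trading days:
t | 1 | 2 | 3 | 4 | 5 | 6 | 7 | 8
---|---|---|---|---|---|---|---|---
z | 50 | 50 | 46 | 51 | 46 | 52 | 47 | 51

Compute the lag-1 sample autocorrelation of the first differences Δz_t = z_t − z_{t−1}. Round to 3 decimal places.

-0.872

First differences Δz: 0, -4, 5, -5, 6, -5, 4
Mean of differences = 0.1429
Numerator Σ(Δz_t−Δz̄)(Δz_{t+1}−Δz̄) = -124.5918
Denominator Σ(Δz_t−Δz̄)² = 142.8571
r_1(Δz) = -124.5918 / 142.8571 = -0.872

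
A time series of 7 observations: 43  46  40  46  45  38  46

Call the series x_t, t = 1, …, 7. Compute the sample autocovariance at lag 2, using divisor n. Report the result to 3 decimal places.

Mean x̄ = (43 + 46 + 40 + 46 + 45 + 38 + 46)/7 = 43.4286
Σ_{t=1}^{5}(x_t−x̄)(x_{t+2}−x̄) = -7.2245
γ_2 = -7.2245 / 7 = -1.032

-1.032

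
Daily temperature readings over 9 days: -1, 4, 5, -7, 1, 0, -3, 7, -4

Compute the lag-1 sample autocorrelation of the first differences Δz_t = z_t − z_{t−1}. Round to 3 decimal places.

First differences Δz: 5, 1, -12, 8, -1, -3, 10, -11
Mean of differences = -0.3750
Numerator Σ(Δz_t−Δz̄)(Δz_{t+1}−Δz̄) = -247.0156
Denominator Σ(Δz_t−Δz̄)² = 463.8750
r_1(Δz) = -247.0156 / 463.8750 = -0.533

-0.533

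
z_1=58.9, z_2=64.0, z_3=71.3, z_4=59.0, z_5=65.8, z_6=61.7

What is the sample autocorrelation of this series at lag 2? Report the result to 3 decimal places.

-0.107

Mean z̄ = (58.9 + 64.0 + 71.3 + 59.0 + 65.8 + 61.7)/6 = 63.4500
Deviations from mean: -4.5500, 0.5500, 7.8500, -4.4500, 2.3500, -1.7500
Σ(z_t−z̄)(z_{t+2}−z̄) = (-35.7175) + (-2.4475) + (18.4475) + (7.7875) = -11.9300
Denominator Σ(z_t−z̄)² = 111.0150
r_2 = -11.9300 / 111.0150 = -0.107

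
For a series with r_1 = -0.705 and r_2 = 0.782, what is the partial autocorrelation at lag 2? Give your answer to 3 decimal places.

φ_{22} = (r_2 − r_1²) / (1 − r_1²)
r_1² = (-0.705)² = 0.497025
Numerator = 0.782 − 0.4970 = 0.2850; denominator = 1 − 0.4970 = 0.5030
φ_{22} = 0.2850 / 0.5030 = 0.567

0.567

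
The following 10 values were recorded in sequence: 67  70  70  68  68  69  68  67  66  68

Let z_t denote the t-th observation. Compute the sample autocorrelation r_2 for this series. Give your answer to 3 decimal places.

Mean z̄ = (67 + 70 + 70 + 68 + 68 + 69 + 68 + 67 + 66 + 68)/10 = 68.1000
Numerator Σ_{t=1}^{8}(z_t−z̄)(z_{t+2}−z̄) = -3.2200
Denominator Σ(z_t−z̄)² = 14.9000
r_2 = -3.2200 / 14.9000 = -0.216

-0.216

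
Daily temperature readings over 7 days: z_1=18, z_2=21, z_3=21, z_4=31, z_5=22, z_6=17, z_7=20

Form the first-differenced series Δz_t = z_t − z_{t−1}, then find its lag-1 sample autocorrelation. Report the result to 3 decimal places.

-0.263

First differences Δz: 3, 0, 10, -9, -5, 3
Mean of differences = 0.3333
Numerator Σ(Δz_t−Δz̄)(Δz_{t+1}−Δz̄) = -58.7778
Denominator Σ(Δz_t−Δz̄)² = 223.3333
r_1(Δz) = -58.7778 / 223.3333 = -0.263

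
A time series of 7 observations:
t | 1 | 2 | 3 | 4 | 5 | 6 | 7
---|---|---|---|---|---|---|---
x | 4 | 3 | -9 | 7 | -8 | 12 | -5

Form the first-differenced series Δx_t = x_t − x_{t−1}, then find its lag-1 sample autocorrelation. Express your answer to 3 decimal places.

First differences Δx: -1, -12, 16, -15, 20, -17
Mean of differences = -1.5000
Numerator Σ(Δx_t−Δx̄)(Δx_{t+1}−Δx̄) = -1048.7500
Denominator Σ(Δx_t−Δx̄)² = 1301.5000
r_1(Δx) = -1048.7500 / 1301.5000 = -0.806

-0.806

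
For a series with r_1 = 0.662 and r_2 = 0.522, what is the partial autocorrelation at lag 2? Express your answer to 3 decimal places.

0.149

φ_{22} = (r_2 − r_1²) / (1 − r_1²)
r_1² = (0.662)² = 0.438244
Numerator = 0.522 − 0.4382 = 0.0838; denominator = 1 − 0.4382 = 0.5618
φ_{22} = 0.0838 / 0.5618 = 0.149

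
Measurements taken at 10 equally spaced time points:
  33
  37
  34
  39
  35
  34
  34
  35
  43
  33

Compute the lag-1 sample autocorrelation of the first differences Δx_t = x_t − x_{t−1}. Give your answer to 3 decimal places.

First differences Δx: 4, -3, 5, -4, -1, 0, 1, 8, -10
Mean of differences = 0.0000
Numerator Σ(Δx_t−Δx̄)(Δx_{t+1}−Δx̄) = -115.0000
Denominator Σ(Δx_t−Δx̄)² = 232.0000
r_1(Δx) = -115.0000 / 232.0000 = -0.496

-0.496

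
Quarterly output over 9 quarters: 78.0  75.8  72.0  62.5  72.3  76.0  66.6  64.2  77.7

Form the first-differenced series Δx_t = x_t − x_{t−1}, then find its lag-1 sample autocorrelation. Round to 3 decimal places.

First differences Δx: -2.2, -3.8, -9.5, 9.8, 3.7, -9.4, -2.4, 13.5
Mean of differences = -0.0375
Numerator Σ(Δx_t−Δx̄)(Δx_{t+1}−Δx̄) = -57.4364
Denominator Σ(Δx_t−Δx̄)² = 495.6188
r_1(Δx) = -57.4364 / 495.6188 = -0.116

-0.116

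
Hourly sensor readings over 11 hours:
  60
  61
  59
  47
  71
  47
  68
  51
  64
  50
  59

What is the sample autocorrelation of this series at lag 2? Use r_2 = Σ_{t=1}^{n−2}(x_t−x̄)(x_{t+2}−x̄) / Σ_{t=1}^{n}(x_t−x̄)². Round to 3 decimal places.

Mean x̄ = (60 + 61 + 59 + 47 + 71 + 47 + 68 + 51 + 64 + 50 + 59)/11 = 57.9091
Numerator Σ_{t=1}^{9}(x_t−x̄)(x_{t+2}−x̄) = 432.0744
Denominator Σ(x_t−x̄)² = 674.9091
r_2 = 432.0744 / 674.9091 = 0.640

0.640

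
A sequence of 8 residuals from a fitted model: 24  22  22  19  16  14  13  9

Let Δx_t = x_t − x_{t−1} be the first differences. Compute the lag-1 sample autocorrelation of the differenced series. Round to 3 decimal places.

-0.265

First differences Δx: -2, 0, -3, -3, -2, -1, -4
Mean of differences = -2.1429
Numerator Σ(Δx_t−Δx̄)(Δx_{t+1}−Δx̄) = -2.8776
Denominator Σ(Δx_t−Δx̄)² = 10.8571
r_1(Δx) = -2.8776 / 10.8571 = -0.265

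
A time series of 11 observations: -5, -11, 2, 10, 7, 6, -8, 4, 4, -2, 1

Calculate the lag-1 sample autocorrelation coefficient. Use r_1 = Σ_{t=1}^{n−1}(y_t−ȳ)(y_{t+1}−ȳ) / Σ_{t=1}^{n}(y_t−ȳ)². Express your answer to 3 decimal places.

Mean ȳ = (-5 − 11 + 2 + 10 + 7 + 6 − 8 + 4 + 4 − 2 + 1)/11 = 0.7273
Numerator Σ_{t=1}^{10}(y_t−ȳ)(y_{t+1}−ȳ) = 81.7438
Denominator Σ(y_t−ȳ)² = 430.1818
r_1 = 81.7438 / 430.1818 = 0.190

0.190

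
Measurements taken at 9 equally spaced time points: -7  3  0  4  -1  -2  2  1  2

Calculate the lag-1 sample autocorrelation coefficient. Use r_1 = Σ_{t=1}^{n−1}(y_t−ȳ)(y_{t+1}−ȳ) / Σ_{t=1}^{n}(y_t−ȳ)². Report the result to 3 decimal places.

Mean ȳ = (-7 + 3 + 0 + 4 − 1 − 2 + 2 + 1 + 2)/9 = 0.2222
Numerator Σ_{t=1}^{8}(y_t−ȳ)(y_{t+1}−ȳ) = -24.6049
Denominator Σ(y_t−ȳ)² = 87.5556
r_1 = -24.6049 / 87.5556 = -0.281

-0.281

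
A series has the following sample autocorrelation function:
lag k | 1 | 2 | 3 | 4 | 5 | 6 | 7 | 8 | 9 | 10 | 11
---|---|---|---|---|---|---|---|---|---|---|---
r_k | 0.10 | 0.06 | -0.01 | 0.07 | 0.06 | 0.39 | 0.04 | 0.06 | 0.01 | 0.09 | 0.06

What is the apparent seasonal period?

6

The largest autocorrelation is r_6 = 0.39; the remaining lags stay at or below 0.10.
The dominant spike at lag 6 indicates a seasonal period of 6.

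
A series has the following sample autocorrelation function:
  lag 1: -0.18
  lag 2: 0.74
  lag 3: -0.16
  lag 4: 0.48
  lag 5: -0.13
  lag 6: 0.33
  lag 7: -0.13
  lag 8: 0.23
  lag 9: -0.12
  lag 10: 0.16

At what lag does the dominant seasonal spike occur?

2

The largest autocorrelation is r_2 = 0.74, with weaker echoes at lags 4 (0.48), 6 (0.33), 8 (0.23) and 10 (0.16); the remaining lags stay at or below -0.12.
The dominant spike at lag 2 indicates a seasonal period of 2.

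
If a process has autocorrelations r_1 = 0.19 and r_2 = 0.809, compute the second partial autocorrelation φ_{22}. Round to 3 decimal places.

φ_{22} = (r_2 − r_1²) / (1 − r_1²)
r_1² = (0.19)² = 0.0361
Numerator = 0.809 − 0.0361 = 0.7729; denominator = 1 − 0.0361 = 0.9639
φ_{22} = 0.7729 / 0.9639 = 0.802

0.802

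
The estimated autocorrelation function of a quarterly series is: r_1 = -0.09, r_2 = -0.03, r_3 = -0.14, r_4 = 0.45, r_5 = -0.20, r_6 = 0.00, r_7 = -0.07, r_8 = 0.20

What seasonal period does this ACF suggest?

4

The largest autocorrelation is r_4 = 0.45, with a weaker echo at lag 8 (0.20); the remaining lags stay at or below 0.00.
The dominant spike at lag 4 indicates a seasonal period of 4.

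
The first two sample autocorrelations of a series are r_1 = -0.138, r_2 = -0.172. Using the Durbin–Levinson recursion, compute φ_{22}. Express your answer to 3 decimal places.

-0.195

φ_{22} = (r_2 − r_1²) / (1 − r_1²)
r_1² = (-0.138)² = 0.019044
Numerator = -0.172 − 0.0190 = -0.1910; denominator = 1 − 0.0190 = 0.9810
φ_{22} = -0.1910 / 0.9810 = -0.195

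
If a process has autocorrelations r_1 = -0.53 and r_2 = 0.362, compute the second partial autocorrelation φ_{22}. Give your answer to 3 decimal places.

0.113

φ_{22} = (r_2 − r_1²) / (1 − r_1²)
r_1² = (-0.53)² = 0.2809
Numerator = 0.362 − 0.2809 = 0.0811; denominator = 1 − 0.2809 = 0.7191
φ_{22} = 0.0811 / 0.7191 = 0.113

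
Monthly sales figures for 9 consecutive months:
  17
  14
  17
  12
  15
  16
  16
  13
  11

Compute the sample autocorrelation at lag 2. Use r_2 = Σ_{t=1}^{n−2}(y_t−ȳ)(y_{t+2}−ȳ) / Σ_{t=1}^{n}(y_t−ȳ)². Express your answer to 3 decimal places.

Mean ȳ = (17 + 14 + 17 + 12 + 15 + 16 + 16 + 13 + 11)/9 = 14.5556
Numerator Σ_{t=1}^{7}(y_t−ȳ)(y_{t+2}−ȳ) = -1.9506
Denominator Σ(y_t−ȳ)² = 38.2222
r_2 = -1.9506 / 38.2222 = -0.051

-0.051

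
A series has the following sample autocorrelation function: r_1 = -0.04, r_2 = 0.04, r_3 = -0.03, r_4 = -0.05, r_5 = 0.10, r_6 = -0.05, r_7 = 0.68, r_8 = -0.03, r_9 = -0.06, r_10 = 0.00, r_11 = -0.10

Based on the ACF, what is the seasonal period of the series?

The largest autocorrelation is r_7 = 0.68; the remaining lags stay at or below 0.10.
The dominant spike at lag 7 indicates a seasonal period of 7.

7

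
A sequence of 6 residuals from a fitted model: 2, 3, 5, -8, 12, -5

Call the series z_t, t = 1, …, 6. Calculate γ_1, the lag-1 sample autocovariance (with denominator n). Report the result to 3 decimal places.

-32.542

Mean z̄ = (2 + 3 + 5 − 8 + 12 − 5)/6 = 1.5000
Σ_{t=1}^{5}(z_t−z̄)(z_{t+1}−z̄) = -195.2500
γ_1 = -195.2500 / 6 = -32.542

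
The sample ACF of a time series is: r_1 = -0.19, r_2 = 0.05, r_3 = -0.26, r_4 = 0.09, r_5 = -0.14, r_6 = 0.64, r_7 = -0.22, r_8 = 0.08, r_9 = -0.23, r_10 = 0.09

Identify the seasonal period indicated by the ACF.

The largest autocorrelation is r_6 = 0.64; the remaining lags stay at or below 0.09.
The dominant spike at lag 6 indicates a seasonal period of 6.

6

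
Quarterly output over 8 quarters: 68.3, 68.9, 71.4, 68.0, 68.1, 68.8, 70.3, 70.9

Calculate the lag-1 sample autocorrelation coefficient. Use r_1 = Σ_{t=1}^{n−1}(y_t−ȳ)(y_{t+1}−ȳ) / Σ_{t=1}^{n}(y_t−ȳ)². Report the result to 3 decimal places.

Mean ȳ = (68.3 + 68.9 + 71.4 + 68.0 + 68.1 + 68.8 + 70.3 + 70.9)/8 = 69.3375
Deviations from mean: -1.0375, -0.4375, 2.0625, -1.3375, -1.2375, -0.5375, 0.9625, 1.5625
Σ(y_t−ȳ)(y_{t+1}−ȳ) = (0.4539) + (-0.9023) + (-2.7586) + (1.6552) + (0.6652) + (-0.5173) + (1.5039) = 0.0998
Denominator Σ(y_t−ȳ)² = 12.4988
r_1 = 0.0998 / 12.4988 = 0.008

0.008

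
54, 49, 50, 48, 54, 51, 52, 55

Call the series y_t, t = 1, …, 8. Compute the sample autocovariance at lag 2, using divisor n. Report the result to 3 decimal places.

0.355

Mean ȳ = (54 + 49 + 50 + 48 + 54 + 51 + 52 + 55)/8 = 51.6250
Deviations: 2.3750, -2.6250, -1.6250, -3.6250, 2.3750, -0.6250, 0.3750, 3.3750
Σ_{t=1}^{6}(y_t−ȳ)(y_{t+2}−ȳ) = 2.8438
γ_2 = 2.8438 / 8 = 0.355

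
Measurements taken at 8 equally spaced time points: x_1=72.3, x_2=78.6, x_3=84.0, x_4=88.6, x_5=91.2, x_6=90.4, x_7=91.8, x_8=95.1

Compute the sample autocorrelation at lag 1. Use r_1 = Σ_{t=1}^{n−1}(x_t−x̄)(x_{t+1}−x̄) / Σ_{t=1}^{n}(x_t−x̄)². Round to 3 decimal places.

Mean x̄ = (72.3 + 78.6 + 84.0 + 88.6 + 91.2 + 90.4 + 91.8 + 95.1)/8 = 86.5000
Deviations from mean: -14.2000, -7.9000, -2.5000, 2.1000, 4.7000, 3.9000, 5.3000, 8.6000
Σ(x_t−x̄)(x_{t+1}−x̄) = (112.1800) + (19.7500) + (-5.2500) + (9.8700) + (18.3300) + (20.6700) + (45.5800) = 221.1300
Denominator Σ(x_t−x̄)² = 414.0600
r_1 = 221.1300 / 414.0600 = 0.534

0.534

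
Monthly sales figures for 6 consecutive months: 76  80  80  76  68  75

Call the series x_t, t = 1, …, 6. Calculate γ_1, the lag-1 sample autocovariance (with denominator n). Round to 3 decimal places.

Mean x̄ = (76 + 80 + 80 + 76 + 68 + 75)/6 = 75.8333
Deviations: 0.1667, 4.1667, 4.1667, 0.1667, -7.8333, -0.8333
Σ_{t=1}^{5}(x_t−x̄)(x_{t+1}−x̄) = 23.9722
γ_1 = 23.9722 / 6 = 3.995

3.995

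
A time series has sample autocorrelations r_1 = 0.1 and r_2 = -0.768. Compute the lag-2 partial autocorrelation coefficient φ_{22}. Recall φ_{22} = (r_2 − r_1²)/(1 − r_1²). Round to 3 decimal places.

φ_{22} = (r_2 − r_1²) / (1 − r_1²)
r_1² = (0.1)² = 0.01
Numerator = -0.768 − 0.0100 = -0.7780; denominator = 1 − 0.0100 = 0.9900
φ_{22} = -0.7780 / 0.9900 = -0.786

-0.786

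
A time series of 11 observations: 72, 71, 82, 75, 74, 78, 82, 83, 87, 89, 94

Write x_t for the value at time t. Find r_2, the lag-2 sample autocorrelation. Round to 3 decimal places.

0.267

Mean x̄ = (72 + 71 + 82 + 75 + 74 + 78 + 82 + 83 + 87 + 89 + 94)/11 = 80.6364
Numerator Σ_{t=1}^{9}(x_t−x̄)(x_{t+2}−x̄) = 146.5537
Denominator Σ(x_t−x̄)² = 548.5455
r_2 = 146.5537 / 548.5455 = 0.267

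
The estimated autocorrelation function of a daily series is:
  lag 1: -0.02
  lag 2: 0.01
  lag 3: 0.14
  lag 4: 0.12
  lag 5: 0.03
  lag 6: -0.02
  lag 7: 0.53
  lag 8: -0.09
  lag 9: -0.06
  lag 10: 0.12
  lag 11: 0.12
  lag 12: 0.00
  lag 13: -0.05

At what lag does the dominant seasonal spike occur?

The largest autocorrelation is r_7 = 0.53; the remaining lags stay at or below 0.14.
The dominant spike at lag 7 indicates a seasonal period of 7.

7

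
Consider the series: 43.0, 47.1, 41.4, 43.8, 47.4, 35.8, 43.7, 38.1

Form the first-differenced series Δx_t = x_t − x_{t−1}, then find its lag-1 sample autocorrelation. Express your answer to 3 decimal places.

First differences Δx: 4.1, -5.7, 2.4, 3.6, -11.6, 7.9, -5.6
Mean of differences = -0.7000
Numerator Σ(Δx_t−Δx̄)(Δx_{t+1}−Δx̄) = -208.9200
Denominator Σ(Δx_t−Δx̄)² = 292.9200
r_1(Δx) = -208.9200 / 292.9200 = -0.713

-0.713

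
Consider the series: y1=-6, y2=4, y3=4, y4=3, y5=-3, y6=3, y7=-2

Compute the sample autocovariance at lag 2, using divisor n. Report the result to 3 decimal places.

Mean ȳ = (-6 + 4 + 4 + 3 − 3 + 3 − 2)/7 = 0.4286
Deviations: -6.4286, 3.5714, 3.5714, 2.5714, -3.4286, 2.5714, -2.4286
Σ_{t=1}^{5}(y_t−ȳ)(y_{t+2}−ȳ) = -11.0816
γ_2 = -11.0816 / 7 = -1.583

-1.583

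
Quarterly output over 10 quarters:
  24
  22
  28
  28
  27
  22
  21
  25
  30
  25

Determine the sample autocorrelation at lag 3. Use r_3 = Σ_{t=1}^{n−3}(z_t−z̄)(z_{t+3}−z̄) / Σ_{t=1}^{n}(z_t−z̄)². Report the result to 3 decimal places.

Mean z̄ = (24 + 22 + 28 + 28 + 27 + 22 + 21 + 25 + 30 + 25)/10 = 25.2000
Numerator Σ_{t=1}^{7}(z_t−z̄)(z_{t+3}−z̄) = -44.7200
Denominator Σ(z_t−z̄)² = 81.6000
r_3 = -44.7200 / 81.6000 = -0.548

-0.548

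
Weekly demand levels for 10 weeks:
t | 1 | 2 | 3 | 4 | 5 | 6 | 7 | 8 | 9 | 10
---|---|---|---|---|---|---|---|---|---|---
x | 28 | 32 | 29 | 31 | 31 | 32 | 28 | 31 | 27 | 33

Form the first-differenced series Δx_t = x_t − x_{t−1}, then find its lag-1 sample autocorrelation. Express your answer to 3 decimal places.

-0.648

First differences Δx: 4, -3, 2, 0, 1, -4, 3, -4, 6
Mean of differences = 0.5556
Numerator Σ(Δx_t−Δx̄)(Δx_{t+1}−Δx̄) = -67.5309
Denominator Σ(Δx_t−Δx̄)² = 104.2222
r_1(Δx) = -67.5309 / 104.2222 = -0.648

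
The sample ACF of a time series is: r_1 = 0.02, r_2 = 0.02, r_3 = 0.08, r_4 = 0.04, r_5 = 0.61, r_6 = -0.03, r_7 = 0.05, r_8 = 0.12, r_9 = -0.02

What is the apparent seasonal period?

The largest autocorrelation is r_5 = 0.61; the remaining lags stay at or below 0.12.
The dominant spike at lag 5 indicates a seasonal period of 5.

5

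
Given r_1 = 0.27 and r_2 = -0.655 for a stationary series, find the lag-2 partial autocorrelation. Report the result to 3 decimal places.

-0.785

φ_{22} = (r_2 − r_1²) / (1 − r_1²)
r_1² = (0.27)² = 0.0729
Numerator = -0.655 − 0.0729 = -0.7279; denominator = 1 − 0.0729 = 0.9271
φ_{22} = -0.7279 / 0.9271 = -0.785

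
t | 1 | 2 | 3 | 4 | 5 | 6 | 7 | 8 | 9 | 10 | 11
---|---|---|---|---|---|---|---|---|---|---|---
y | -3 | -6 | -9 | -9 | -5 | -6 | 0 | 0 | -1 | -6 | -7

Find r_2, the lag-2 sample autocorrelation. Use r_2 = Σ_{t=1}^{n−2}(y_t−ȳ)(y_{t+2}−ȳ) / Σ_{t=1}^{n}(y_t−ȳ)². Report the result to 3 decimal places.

0.005

Mean ȳ = (-3 − 6 − 9 − 9 − 5 − 6 + 0 + 0 − 1 − 6 − 7)/11 = -4.7273
Numerator Σ_{t=1}^{9}(y_t−ȳ)(y_{t+2}−ȳ) = 0.4876
Denominator Σ(y_t−ȳ)² = 108.1818
r_2 = 0.4876 / 108.1818 = 0.005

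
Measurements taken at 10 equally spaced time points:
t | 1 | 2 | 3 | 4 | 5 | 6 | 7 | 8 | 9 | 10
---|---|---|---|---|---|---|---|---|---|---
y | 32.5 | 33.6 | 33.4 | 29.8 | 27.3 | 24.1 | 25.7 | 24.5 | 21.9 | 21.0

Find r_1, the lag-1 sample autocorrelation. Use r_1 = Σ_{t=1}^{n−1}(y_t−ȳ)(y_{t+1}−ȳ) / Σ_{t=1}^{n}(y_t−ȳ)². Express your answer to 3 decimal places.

Mean ȳ = (32.5 + 33.6 + 33.4 + 29.8 + 27.3 + 24.1 + 25.7 + 24.5 + 21.9 + 21.0)/10 = 27.3800
Numerator Σ_{t=1}^{9}(y_t−ȳ)(y_{t+1}−ȳ) = 145.0216
Denominator Σ(y_t−ȳ)² = 199.6160
r_1 = 145.0216 / 199.6160 = 0.727

0.727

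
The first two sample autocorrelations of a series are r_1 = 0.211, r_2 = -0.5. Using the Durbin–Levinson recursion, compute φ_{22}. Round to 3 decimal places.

-0.570

φ_{22} = (r_2 − r_1²) / (1 − r_1²)
r_1² = (0.211)² = 0.044521
Numerator = -0.5 − 0.0445 = -0.5445; denominator = 1 − 0.0445 = 0.9555
φ_{22} = -0.5445 / 0.9555 = -0.570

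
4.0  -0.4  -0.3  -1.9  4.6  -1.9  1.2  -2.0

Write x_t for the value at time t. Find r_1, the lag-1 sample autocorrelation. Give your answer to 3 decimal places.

Mean x̄ = (4.0 − 0.4 − 0.3 − 1.9 + 4.6 − 1.9 + 1.2 − 2.0)/8 = 0.4125
Σ(x_t−x̄)(x_{t+1}−x̄) = (-2.9148) + (0.5789) + (1.6477) + (-9.6836) + (-9.6836) + (-1.8211) + (-1.8998) = -23.7764
Denominator Σ(x_t−x̄)² = 48.7088
r_1 = -23.7764 / 48.7088 = -0.488

-0.488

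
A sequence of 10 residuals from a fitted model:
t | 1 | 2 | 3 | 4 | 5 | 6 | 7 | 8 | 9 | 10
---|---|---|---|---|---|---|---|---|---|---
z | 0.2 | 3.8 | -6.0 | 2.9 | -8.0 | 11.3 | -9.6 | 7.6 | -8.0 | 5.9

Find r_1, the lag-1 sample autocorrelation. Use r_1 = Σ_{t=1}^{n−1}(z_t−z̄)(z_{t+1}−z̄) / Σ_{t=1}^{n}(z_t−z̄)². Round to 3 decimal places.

-0.886

Mean z̄ = (0.2 + 3.8 − 6.0 + 2.9 − 8.0 + 11.3 − 9.6 + 7.6 − 8.0 + 5.9)/10 = 0.0100
Numerator Σ_{t=1}^{9}(z_t−z̄)(z_{t+1}−z̄) = -442.4201
Denominator Σ(z_t−z̄)² = 499.3090
r_1 = -442.4201 / 499.3090 = -0.886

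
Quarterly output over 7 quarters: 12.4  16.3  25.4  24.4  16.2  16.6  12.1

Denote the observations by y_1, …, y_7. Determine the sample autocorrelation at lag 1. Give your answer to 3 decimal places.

Mean ȳ = (12.4 + 16.3 + 25.4 + 24.4 + 16.2 + 16.6 + 12.1)/7 = 17.6286
Deviations from mean: -5.2286, -1.3286, 7.7714, 6.7714, -1.4286, -1.0286, -5.5286
Σ(y_t−ȳ)(y_{t+1}−ȳ) = (6.9465) + (-10.3249) + (52.6237) + (-9.6735) + (1.4694) + (5.6865) = 46.7278
Denominator Σ(y_t−ȳ)² = 169.0143
r_1 = 46.7278 / 169.0143 = 0.276

0.276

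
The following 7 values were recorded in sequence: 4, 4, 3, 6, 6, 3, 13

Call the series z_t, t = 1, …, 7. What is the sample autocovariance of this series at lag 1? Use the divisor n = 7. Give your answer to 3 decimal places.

-2.087

Mean z̄ = (4 + 4 + 3 + 6 + 6 + 3 + 13)/7 = 5.5714
Σ_{t=1}^{6}(z_t−z̄)(z_{t+1}−z̄) = -14.6122
γ_1 = -14.6122 / 7 = -2.087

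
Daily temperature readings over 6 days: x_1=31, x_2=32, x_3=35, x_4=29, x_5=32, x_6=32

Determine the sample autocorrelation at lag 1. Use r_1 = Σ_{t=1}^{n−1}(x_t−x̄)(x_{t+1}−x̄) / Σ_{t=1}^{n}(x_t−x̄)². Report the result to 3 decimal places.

Mean x̄ = (31 + 32 + 35 + 29 + 32 + 32)/6 = 31.8333
Deviations from mean: -0.8333, 0.1667, 3.1667, -2.8333, 0.1667, 0.1667
Numerator Σ_{t=1}^{5}(x_t−x̄)(x_{t+1}−x̄) = -9.0278
Denominator Σ(x_t−x̄)² = 18.8333
r_1 = -9.0278 / 18.8333 = -0.479

-0.479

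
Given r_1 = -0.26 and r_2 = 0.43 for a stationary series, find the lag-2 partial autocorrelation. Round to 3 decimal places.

φ_{22} = (r_2 − r_1²) / (1 − r_1²)
r_1² = (-0.26)² = 0.0676
Numerator = 0.43 − 0.0676 = 0.3624; denominator = 1 − 0.0676 = 0.9324
φ_{22} = 0.3624 / 0.9324 = 0.389

0.389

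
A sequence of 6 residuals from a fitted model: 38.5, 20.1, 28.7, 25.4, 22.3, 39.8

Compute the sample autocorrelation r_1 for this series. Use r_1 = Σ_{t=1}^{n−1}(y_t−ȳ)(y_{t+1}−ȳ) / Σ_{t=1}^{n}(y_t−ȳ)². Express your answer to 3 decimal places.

-0.368

Mean ȳ = (38.5 + 20.1 + 28.7 + 25.4 + 22.3 + 39.8)/6 = 29.1333
Deviations from mean: 9.3667, -9.0333, -0.4333, -3.7333, -6.8333, 10.6667
Σ(y_t−ȳ)(y_{t+1}−ȳ) = (-84.6122) + (3.9144) + (1.6178) + (25.5111) + (-72.8889) = -126.4578
Denominator Σ(y_t−ȳ)² = 343.9333
r_1 = -126.4578 / 343.9333 = -0.368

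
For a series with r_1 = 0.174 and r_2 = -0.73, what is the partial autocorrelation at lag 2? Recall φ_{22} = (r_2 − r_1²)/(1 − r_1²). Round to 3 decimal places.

φ_{22} = (r_2 − r_1²) / (1 − r_1²)
r_1² = (0.174)² = 0.030276
Numerator = -0.73 − 0.0303 = -0.7603; denominator = 1 − 0.0303 = 0.9697
φ_{22} = -0.7603 / 0.9697 = -0.784

-0.784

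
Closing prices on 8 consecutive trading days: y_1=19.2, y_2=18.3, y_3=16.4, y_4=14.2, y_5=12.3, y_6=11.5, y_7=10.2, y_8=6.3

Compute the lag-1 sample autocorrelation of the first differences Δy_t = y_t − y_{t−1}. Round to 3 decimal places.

-0.094

First differences Δy: -0.9, -1.9, -2.2, -1.9, -0.8, -1.3, -3.9
Mean of differences = -1.8429
Numerator Σ(Δy_t−Δȳ)(Δy_{t+1}−Δȳ) = -0.6233
Denominator Σ(Δy_t−Δȳ)² = 6.6371
r_1(Δy) = -0.6233 / 6.6371 = -0.094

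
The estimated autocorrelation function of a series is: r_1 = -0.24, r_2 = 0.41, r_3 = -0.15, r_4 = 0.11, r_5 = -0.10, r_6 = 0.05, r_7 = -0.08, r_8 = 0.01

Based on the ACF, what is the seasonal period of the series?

The largest autocorrelation is r_2 = 0.41; the remaining lags stay at or below 0.11.
The dominant spike at lag 2 indicates a seasonal period of 2.

2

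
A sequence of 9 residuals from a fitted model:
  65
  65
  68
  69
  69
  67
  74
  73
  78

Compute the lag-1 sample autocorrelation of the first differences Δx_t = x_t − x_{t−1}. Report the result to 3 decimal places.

-0.569

First differences Δx: 0, 3, 1, 0, -2, 7, -1, 5
Mean of differences = 1.6250
Numerator Σ(Δx_t−Δx̄)(Δx_{t+1}−Δx̄) = -38.6406
Denominator Σ(Δx_t−Δx̄)² = 67.8750
r_1(Δx) = -38.6406 / 67.8750 = -0.569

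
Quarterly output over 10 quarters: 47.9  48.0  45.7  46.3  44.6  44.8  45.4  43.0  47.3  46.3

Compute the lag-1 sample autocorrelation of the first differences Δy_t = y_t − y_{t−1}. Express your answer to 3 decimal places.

-0.562

First differences Δy: 0.1, -2.3, 0.6, -1.7, 0.2, 0.6, -2.4, 4.3, -1.0
Mean of differences = -0.1778
Numerator Σ(Δy_t−Δȳ)(Δy_{t+1}−Δȳ) = -19.0660
Denominator Σ(Δy_t−Δȳ)² = 33.9156
r_1(Δy) = -19.0660 / 33.9156 = -0.562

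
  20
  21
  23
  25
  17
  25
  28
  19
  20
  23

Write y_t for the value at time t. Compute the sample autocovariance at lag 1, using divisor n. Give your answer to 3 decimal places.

-2.221

Mean ȳ = (20 + 21 + 23 + 25 + 17 + 25 + 28 + 19 + 20 + 23)/10 = 22.1000
Σ_{t=1}^{9}(y_t−ȳ)(y_{t+1}−ȳ) = -22.2100
γ_1 = -22.2100 / 10 = -2.221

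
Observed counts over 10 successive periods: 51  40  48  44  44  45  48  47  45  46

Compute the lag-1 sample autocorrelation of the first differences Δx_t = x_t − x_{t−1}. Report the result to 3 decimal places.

-0.549

First differences Δx: -11, 8, -4, 0, 1, 3, -1, -2, 1
Mean of differences = -0.5556
Numerator Σ(Δx_t−Δx̄)(Δx_{t+1}−Δx̄) = -117.5309
Denominator Σ(Δx_t−Δx̄)² = 214.2222
r_1(Δx) = -117.5309 / 214.2222 = -0.549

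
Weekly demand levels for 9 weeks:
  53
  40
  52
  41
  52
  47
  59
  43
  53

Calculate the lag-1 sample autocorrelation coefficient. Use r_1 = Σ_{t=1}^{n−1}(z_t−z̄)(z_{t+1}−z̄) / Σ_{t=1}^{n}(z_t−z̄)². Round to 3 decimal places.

-0.663

Mean z̄ = (53 + 40 + 52 + 41 + 52 + 47 + 59 + 43 + 53)/9 = 48.8889
Numerator Σ_{t=1}^{8}(z_t−z̄)(z_{t+1}−z̄) = -222.0123
Denominator Σ(z_t−z̄)² = 334.8889
r_1 = -222.0123 / 334.8889 = -0.663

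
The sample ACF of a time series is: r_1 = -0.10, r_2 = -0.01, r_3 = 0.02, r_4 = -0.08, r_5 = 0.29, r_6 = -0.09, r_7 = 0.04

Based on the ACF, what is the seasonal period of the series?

The largest autocorrelation is r_5 = 0.29; the remaining lags stay at or below 0.04.
The dominant spike at lag 5 indicates a seasonal period of 5.

5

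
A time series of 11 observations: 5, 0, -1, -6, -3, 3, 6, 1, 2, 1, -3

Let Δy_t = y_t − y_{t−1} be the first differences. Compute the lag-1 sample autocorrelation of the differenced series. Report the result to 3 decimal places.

First differences Δy: -5, -1, -5, 3, 6, 3, -5, 1, -1, -4
Mean of differences = -0.8000
Numerator Σ(Δy_t−Δȳ)(Δy_{t+1}−Δȳ) = 14.1600
Denominator Σ(Δy_t−Δȳ)² = 141.6000
r_1(Δy) = 14.1600 / 141.6000 = 0.100

0.100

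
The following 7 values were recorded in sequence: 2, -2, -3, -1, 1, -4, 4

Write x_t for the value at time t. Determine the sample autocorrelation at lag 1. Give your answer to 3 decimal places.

-0.403

Mean x̄ = (2 − 2 − 3 − 1 + 1 − 4 + 4)/7 = -0.4286
Deviations from mean: 2.4286, -1.5714, -2.5714, -0.5714, 1.4286, -3.5714, 4.4286
Σ(x_t−x̄)(x_{t+1}−x̄) = (-3.8163) + (4.0408) + (1.4694) + (-0.8163) + (-5.1020) + (-15.8163) = -20.0408
Denominator Σ(x_t−x̄)² = 49.7143
r_1 = -20.0408 / 49.7143 = -0.403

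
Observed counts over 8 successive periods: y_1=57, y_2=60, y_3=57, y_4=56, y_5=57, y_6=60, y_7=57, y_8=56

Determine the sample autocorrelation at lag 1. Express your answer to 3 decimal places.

Mean ȳ = (57 + 60 + 57 + 56 + 57 + 60 + 57 + 56)/8 = 57.5000
Deviations from mean: -0.5000, 2.5000, -0.5000, -1.5000, -0.5000, 2.5000, -0.5000, -1.5000
Numerator Σ_{t=1}^{7}(y_t−ȳ)(y_{t+1}−ȳ) = -2.7500
Denominator Σ(y_t−ȳ)² = 18.0000
r_1 = -2.7500 / 18.0000 = -0.153

-0.153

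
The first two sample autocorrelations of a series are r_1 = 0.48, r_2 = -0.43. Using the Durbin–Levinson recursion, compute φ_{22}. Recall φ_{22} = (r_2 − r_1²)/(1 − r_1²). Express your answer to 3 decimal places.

-0.858

φ_{22} = (r_2 − r_1²) / (1 − r_1²)
r_1² = (0.48)² = 0.2304
Numerator = -0.43 − 0.2304 = -0.6604; denominator = 1 − 0.2304 = 0.7696
φ_{22} = -0.6604 / 0.7696 = -0.858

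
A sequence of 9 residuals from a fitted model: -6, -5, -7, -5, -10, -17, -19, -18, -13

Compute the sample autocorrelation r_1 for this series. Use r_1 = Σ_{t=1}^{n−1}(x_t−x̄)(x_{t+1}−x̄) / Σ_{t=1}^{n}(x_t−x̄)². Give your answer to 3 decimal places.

Mean x̄ = (-6 − 5 − 7 − 5 − 10 − 17 − 19 − 18 − 13)/9 = -11.1111
Numerator Σ_{t=1}^{8}(x_t−x̄)(x_{t+1}−x̄) = 195.5432
Denominator Σ(x_t−x̄)² = 266.8889
r_1 = 195.5432 / 266.8889 = 0.733

0.733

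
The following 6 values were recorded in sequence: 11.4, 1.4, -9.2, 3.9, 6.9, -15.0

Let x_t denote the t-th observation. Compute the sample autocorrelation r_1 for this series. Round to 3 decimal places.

Mean x̄ = (11.4 + 1.4 − 9.2 + 3.9 + 6.9 − 15.0)/6 = -0.1000
Σ(x_t−x̄)(x_{t+1}−x̄) = (17.2500) + (-13.6500) + (-36.4000) + (28.0000) + (-104.3000) = -109.1000
Denominator Σ(x_t−x̄)² = 504.3200
r_1 = -109.1000 / 504.3200 = -0.216

-0.216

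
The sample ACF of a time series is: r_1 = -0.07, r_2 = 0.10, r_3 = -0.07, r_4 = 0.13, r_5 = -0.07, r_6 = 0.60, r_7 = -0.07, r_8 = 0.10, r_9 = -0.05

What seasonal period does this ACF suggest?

The largest autocorrelation is r_6 = 0.60; the remaining lags stay at or below 0.13.
The dominant spike at lag 6 indicates a seasonal period of 6.

6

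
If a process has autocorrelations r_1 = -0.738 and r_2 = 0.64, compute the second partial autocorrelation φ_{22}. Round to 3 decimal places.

0.209

φ_{22} = (r_2 − r_1²) / (1 − r_1²)
r_1² = (-0.738)² = 0.544644
Numerator = 0.64 − 0.5446 = 0.0954; denominator = 1 − 0.5446 = 0.4554
φ_{22} = 0.0954 / 0.4554 = 0.209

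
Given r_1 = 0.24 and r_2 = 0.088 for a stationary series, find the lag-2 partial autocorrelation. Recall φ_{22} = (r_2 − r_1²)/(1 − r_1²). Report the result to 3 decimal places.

φ_{22} = (r_2 − r_1²) / (1 − r_1²)
r_1² = (0.24)² = 0.0576
Numerator = 0.088 − 0.0576 = 0.0304; denominator = 1 − 0.0576 = 0.9424
φ_{22} = 0.0304 / 0.9424 = 0.032

0.032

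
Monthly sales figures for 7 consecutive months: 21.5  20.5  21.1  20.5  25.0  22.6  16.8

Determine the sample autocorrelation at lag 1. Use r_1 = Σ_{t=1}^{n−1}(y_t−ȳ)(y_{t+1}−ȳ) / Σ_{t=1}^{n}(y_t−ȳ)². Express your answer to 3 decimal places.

Mean ȳ = (21.5 + 20.5 + 21.1 + 20.5 + 25.0 + 22.6 + 16.8)/7 = 21.1429
Numerator Σ_{t=1}^{6}(y_t−ȳ)(y_{t+1}−ȳ) = -3.3618
Denominator Σ(y_t−ȳ)² = 36.8171
r_1 = -3.3618 / 36.8171 = -0.091

-0.091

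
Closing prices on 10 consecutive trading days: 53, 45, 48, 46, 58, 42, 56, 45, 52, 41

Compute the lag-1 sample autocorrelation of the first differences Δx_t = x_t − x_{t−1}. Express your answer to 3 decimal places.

-0.813

First differences Δx: -8, 3, -2, 12, -16, 14, -11, 7, -11
Mean of differences = -1.3333
Numerator Σ(Δx_t−Δx̄)(Δx_{t+1}−Δx̄) = -770.4444
Denominator Σ(Δx_t−Δx̄)² = 948.0000
r_1(Δx) = -770.4444 / 948.0000 = -0.813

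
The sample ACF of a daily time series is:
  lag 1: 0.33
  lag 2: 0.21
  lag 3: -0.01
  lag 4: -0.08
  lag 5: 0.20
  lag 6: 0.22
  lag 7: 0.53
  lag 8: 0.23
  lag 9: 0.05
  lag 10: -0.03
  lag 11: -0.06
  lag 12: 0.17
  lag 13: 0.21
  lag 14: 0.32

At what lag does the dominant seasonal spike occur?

7

The largest autocorrelation is r_7 = 0.53; the remaining lags stay at or below 0.33. The elevated value at lag 1 (0.33), dropping to 0.21 at lag 2, reflects decaying short-term dependence rather than seasonality.
The dominant spike at lag 7 indicates a seasonal period of 7.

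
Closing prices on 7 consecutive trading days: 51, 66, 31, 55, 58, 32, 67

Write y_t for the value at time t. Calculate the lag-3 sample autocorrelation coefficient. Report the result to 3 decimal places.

0.419

Mean ȳ = (51 + 66 + 31 + 55 + 58 + 32 + 67)/7 = 51.4286
Numerator Σ_{t=1}^{4}(y_t−ȳ)(y_{t+3}−ȳ) = 546.7347
Denominator Σ(y_t−ȳ)² = 1305.7143
r_3 = 546.7347 / 1305.7143 = 0.419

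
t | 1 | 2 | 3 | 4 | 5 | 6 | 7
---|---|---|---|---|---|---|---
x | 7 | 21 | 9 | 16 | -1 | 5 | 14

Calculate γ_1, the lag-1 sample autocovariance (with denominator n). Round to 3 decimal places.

-11.574

Mean x̄ = (7 + 21 + 9 + 16 − 1 + 5 + 14)/7 = 10.1429
Deviations: -3.1429, 10.8571, -1.1429, 5.8571, -11.1429, -5.1429, 3.8571
Σ_{t=1}^{6}(x_t−x̄)(x_{t+1}−x̄) = -81.0204
γ_1 = -81.0204 / 7 = -11.574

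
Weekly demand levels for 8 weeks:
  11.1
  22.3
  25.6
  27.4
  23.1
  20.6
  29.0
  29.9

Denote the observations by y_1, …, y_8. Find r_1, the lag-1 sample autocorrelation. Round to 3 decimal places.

0.151

Mean ȳ = (11.1 + 22.3 + 25.6 + 27.4 + 23.1 + 20.6 + 29.0 + 29.9)/8 = 23.6250
Deviations from mean: -12.5250, -1.3250, 1.9750, 3.7750, -0.5250, -3.0250, 5.3750, 6.2750
Σ(y_t−ȳ)(y_{t+1}−ȳ) = (16.5956) + (-2.6169) + (7.4556) + (-1.9819) + (1.5881) + (-16.2594) + (33.7281) = 38.5094
Denominator Σ(y_t−ȳ)² = 254.4750
r_1 = 38.5094 / 254.4750 = 0.151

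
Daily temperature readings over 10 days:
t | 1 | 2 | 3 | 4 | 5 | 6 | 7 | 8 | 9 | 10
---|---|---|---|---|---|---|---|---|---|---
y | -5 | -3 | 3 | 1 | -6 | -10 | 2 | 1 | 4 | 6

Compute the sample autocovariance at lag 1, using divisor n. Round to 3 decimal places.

6.691

Mean ȳ = (-5 − 3 + 3 + 1 − 6 − 10 + 2 + 1 + 4 + 6)/10 = -0.7000
Σ_{t=1}^{9}(y_t−ȳ)(y_{t+1}−ȳ) = 66.9100
γ_1 = 66.9100 / 10 = 6.691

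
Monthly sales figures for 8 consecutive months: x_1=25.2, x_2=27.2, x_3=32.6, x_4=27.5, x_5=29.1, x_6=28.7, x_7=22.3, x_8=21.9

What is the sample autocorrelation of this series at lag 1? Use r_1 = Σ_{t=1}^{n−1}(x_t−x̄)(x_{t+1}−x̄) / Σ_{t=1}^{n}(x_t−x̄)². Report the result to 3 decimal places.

0.279

Mean x̄ = (25.2 + 27.2 + 32.6 + 27.5 + 29.1 + 28.7 + 22.3 + 21.9)/8 = 26.8125
Deviations from mean: -1.6125, 0.3875, 5.7875, 0.6875, 2.2875, 1.8875, -4.5125, -4.9125
Σ(x_t−x̄)(x_{t+1}−x̄) = (-0.6248) + (2.2427) + (3.9789) + (1.5727) + (4.3177) + (-8.5173) + (22.1677) = 25.1373
Denominator Σ(x_t−x̄)² = 90.0088
r_1 = 25.1373 / 90.0088 = 0.279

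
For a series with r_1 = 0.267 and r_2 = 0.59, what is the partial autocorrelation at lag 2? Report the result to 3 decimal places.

0.559

φ_{22} = (r_2 − r_1²) / (1 − r_1²)
r_1² = (0.267)² = 0.071289
Numerator = 0.59 − 0.0713 = 0.5187; denominator = 1 − 0.0713 = 0.9287
φ_{22} = 0.5187 / 0.9287 = 0.559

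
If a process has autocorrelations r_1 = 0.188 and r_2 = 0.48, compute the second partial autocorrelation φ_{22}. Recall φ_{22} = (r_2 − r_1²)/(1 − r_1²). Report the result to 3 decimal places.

0.461

φ_{22} = (r_2 − r_1²) / (1 − r_1²)
r_1² = (0.188)² = 0.035344
Numerator = 0.48 − 0.0353 = 0.4447; denominator = 1 − 0.0353 = 0.9647
φ_{22} = 0.4447 / 0.9647 = 0.461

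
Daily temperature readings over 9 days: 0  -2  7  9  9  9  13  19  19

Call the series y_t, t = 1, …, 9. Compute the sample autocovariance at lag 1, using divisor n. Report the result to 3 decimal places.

Mean ȳ = (0 − 2 + 7 + 9 + 9 + 9 + 13 + 19 + 19)/9 = 9.2222
Σ_{t=1}^{8}(y_t−ȳ)(y_{t+1}−ȳ) = 260.7284
γ_1 = 260.7284 / 9 = 28.970

28.970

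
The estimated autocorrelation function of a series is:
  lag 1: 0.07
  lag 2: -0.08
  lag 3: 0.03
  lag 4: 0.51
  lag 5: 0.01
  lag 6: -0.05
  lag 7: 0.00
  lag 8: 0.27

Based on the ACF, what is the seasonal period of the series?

The largest autocorrelation is r_4 = 0.51, with a weaker echo at lag 8 (0.27); the remaining lags stay at or below 0.07.
The dominant spike at lag 4 indicates a seasonal period of 4.

4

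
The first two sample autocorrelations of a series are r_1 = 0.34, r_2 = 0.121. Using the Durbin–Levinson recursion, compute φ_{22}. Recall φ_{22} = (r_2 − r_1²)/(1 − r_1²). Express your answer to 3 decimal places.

0.006

φ_{22} = (r_2 − r_1²) / (1 − r_1²)
r_1² = (0.34)² = 0.1156
Numerator = 0.121 − 0.1156 = 0.0054; denominator = 1 − 0.1156 = 0.8844
φ_{22} = 0.0054 / 0.8844 = 0.006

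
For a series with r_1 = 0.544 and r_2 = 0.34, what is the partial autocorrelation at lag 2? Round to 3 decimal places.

φ_{22} = (r_2 − r_1²) / (1 − r_1²)
r_1² = (0.544)² = 0.295936
Numerator = 0.34 − 0.2959 = 0.0441; denominator = 1 − 0.2959 = 0.7041
φ_{22} = 0.0441 / 0.7041 = 0.063

0.063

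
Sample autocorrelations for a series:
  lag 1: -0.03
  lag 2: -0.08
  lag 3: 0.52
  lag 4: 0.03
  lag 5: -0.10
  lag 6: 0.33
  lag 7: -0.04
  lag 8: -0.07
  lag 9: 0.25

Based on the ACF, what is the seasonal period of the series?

The largest autocorrelation is r_3 = 0.52, with weaker echoes at lags 6 (0.33) and 9 (0.25); the remaining lags stay at or below 0.03.
The dominant spike at lag 3 indicates a seasonal period of 3.

3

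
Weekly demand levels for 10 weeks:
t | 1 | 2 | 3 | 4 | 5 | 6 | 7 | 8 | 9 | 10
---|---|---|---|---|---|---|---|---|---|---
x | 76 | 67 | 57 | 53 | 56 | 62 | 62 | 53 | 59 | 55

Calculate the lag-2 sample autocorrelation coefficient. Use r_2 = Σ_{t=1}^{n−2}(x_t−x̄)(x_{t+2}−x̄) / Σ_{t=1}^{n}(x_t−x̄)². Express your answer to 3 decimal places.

-0.190

Mean x̄ = (76 + 67 + 57 + 53 + 56 + 62 + 62 + 53 + 59 + 55)/10 = 60.0000
Numerator Σ_{t=1}^{8}(x_t−x̄)(x_{t+2}−x̄) = -88.0000
Denominator Σ(x_t−x̄)² = 462.0000
r_2 = -88.0000 / 462.0000 = -0.190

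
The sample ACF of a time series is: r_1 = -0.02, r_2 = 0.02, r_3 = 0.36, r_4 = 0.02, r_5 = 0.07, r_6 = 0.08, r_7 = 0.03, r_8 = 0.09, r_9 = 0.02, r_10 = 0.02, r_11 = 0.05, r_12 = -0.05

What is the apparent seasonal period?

The largest autocorrelation is r_3 = 0.36; the remaining lags stay at or below 0.09.
The dominant spike at lag 3 indicates a seasonal period of 3.

3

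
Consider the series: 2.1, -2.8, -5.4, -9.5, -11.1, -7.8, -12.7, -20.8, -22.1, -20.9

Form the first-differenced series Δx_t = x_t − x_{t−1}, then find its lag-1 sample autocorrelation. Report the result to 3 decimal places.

0.014

First differences Δx: -4.9, -2.6, -4.1, -1.6, 3.3, -4.9, -8.1, -1.3, 1.2
Mean of differences = -2.5556
Numerator Σ(Δx_t−Δx̄)(Δx_{t+1}−Δx̄) = 1.3169
Denominator Σ(Δx_t−Δx̄)² = 95.0022
r_1(Δx) = 1.3169 / 95.0022 = 0.014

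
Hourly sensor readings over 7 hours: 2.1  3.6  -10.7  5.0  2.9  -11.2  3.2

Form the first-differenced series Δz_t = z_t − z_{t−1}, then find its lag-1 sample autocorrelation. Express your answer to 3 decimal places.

First differences Δz: 1.5, -14.3, 15.7, -2.1, -14.1, 14.4
Mean of differences = 0.1833
Numerator Σ(Δz_t−Δz̄)(Δz_{t+1}−Δz̄) = -449.6803
Denominator Σ(Δz_t−Δz̄)² = 863.6083
r_1(Δz) = -449.6803 / 863.6083 = -0.521

-0.521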